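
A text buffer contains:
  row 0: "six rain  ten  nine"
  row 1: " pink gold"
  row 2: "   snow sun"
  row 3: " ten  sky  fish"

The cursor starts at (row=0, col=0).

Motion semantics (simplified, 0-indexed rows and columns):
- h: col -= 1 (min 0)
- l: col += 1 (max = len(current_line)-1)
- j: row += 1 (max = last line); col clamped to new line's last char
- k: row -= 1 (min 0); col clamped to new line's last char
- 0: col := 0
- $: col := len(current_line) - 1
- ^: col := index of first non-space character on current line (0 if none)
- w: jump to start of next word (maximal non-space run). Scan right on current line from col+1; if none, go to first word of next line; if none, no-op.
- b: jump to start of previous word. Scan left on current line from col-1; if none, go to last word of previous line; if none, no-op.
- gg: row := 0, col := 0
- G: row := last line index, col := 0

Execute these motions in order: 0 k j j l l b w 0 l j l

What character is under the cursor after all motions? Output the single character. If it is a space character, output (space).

Answer: e

Derivation:
After 1 (0): row=0 col=0 char='s'
After 2 (k): row=0 col=0 char='s'
After 3 (j): row=1 col=0 char='_'
After 4 (j): row=2 col=0 char='_'
After 5 (l): row=2 col=1 char='_'
After 6 (l): row=2 col=2 char='_'
After 7 (b): row=1 col=6 char='g'
After 8 (w): row=2 col=3 char='s'
After 9 (0): row=2 col=0 char='_'
After 10 (l): row=2 col=1 char='_'
After 11 (j): row=3 col=1 char='t'
After 12 (l): row=3 col=2 char='e'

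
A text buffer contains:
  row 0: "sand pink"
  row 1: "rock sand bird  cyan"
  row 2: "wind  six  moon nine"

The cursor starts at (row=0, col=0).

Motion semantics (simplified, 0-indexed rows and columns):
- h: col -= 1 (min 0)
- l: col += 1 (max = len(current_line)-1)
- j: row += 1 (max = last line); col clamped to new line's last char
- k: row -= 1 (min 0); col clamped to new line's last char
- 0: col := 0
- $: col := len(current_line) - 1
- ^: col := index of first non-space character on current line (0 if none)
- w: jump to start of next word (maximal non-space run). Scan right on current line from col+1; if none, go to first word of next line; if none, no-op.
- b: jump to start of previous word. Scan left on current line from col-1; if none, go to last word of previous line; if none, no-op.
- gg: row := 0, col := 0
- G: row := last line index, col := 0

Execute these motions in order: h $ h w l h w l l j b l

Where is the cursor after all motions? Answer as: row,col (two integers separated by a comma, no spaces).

Answer: 2,7

Derivation:
After 1 (h): row=0 col=0 char='s'
After 2 ($): row=0 col=8 char='k'
After 3 (h): row=0 col=7 char='n'
After 4 (w): row=1 col=0 char='r'
After 5 (l): row=1 col=1 char='o'
After 6 (h): row=1 col=0 char='r'
After 7 (w): row=1 col=5 char='s'
After 8 (l): row=1 col=6 char='a'
After 9 (l): row=1 col=7 char='n'
After 10 (j): row=2 col=7 char='i'
After 11 (b): row=2 col=6 char='s'
After 12 (l): row=2 col=7 char='i'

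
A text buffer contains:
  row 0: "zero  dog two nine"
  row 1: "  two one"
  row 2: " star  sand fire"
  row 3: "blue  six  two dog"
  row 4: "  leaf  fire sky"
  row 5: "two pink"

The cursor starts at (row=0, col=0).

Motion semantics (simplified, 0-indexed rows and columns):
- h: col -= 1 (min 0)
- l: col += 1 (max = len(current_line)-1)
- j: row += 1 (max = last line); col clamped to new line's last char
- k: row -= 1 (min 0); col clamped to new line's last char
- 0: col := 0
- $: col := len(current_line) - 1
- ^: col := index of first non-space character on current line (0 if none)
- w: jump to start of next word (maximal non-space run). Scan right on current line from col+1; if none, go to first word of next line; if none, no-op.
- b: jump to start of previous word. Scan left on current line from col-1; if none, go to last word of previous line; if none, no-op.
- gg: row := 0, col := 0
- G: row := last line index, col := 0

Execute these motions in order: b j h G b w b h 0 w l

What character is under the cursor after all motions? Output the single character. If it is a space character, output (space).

After 1 (b): row=0 col=0 char='z'
After 2 (j): row=1 col=0 char='_'
After 3 (h): row=1 col=0 char='_'
After 4 (G): row=5 col=0 char='t'
After 5 (b): row=4 col=13 char='s'
After 6 (w): row=5 col=0 char='t'
After 7 (b): row=4 col=13 char='s'
After 8 (h): row=4 col=12 char='_'
After 9 (0): row=4 col=0 char='_'
After 10 (w): row=4 col=2 char='l'
After 11 (l): row=4 col=3 char='e'

Answer: e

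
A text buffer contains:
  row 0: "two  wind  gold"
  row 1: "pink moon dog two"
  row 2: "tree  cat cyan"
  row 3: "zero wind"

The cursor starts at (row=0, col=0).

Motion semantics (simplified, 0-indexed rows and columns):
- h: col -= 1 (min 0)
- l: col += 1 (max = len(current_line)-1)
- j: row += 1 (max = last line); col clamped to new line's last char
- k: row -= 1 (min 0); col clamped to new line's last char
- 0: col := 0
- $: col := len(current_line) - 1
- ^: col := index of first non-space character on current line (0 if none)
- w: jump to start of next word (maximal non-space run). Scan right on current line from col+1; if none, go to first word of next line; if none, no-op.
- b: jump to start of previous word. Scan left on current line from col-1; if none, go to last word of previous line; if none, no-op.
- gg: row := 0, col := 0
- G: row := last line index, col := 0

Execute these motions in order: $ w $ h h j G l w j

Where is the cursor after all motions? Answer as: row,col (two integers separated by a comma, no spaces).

Answer: 3,5

Derivation:
After 1 ($): row=0 col=14 char='d'
After 2 (w): row=1 col=0 char='p'
After 3 ($): row=1 col=16 char='o'
After 4 (h): row=1 col=15 char='w'
After 5 (h): row=1 col=14 char='t'
After 6 (j): row=2 col=13 char='n'
After 7 (G): row=3 col=0 char='z'
After 8 (l): row=3 col=1 char='e'
After 9 (w): row=3 col=5 char='w'
After 10 (j): row=3 col=5 char='w'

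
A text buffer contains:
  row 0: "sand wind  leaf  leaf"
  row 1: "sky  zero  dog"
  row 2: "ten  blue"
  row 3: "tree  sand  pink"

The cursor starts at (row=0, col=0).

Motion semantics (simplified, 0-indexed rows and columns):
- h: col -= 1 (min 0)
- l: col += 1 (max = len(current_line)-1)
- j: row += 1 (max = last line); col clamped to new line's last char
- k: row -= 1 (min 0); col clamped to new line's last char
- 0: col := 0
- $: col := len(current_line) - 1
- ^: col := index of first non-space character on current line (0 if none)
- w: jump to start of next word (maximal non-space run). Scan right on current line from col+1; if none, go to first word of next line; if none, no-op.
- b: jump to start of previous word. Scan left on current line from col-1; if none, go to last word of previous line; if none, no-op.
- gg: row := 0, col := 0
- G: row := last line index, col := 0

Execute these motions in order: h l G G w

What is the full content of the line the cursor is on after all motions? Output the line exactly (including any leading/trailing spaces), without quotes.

After 1 (h): row=0 col=0 char='s'
After 2 (l): row=0 col=1 char='a'
After 3 (G): row=3 col=0 char='t'
After 4 (G): row=3 col=0 char='t'
After 5 (w): row=3 col=6 char='s'

Answer: tree  sand  pink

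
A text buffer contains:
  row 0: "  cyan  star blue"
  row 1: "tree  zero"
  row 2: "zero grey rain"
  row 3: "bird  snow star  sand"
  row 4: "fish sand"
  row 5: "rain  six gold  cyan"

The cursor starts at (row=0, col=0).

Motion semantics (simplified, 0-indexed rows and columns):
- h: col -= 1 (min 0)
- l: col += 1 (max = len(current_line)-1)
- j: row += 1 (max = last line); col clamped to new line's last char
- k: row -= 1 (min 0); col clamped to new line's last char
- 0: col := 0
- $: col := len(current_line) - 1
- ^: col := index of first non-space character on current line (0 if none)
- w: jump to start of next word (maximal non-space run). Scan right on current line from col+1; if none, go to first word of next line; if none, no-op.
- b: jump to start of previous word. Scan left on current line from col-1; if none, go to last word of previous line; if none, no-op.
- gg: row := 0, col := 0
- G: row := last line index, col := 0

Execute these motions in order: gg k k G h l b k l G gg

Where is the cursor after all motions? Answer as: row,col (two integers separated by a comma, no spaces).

Answer: 0,0

Derivation:
After 1 (gg): row=0 col=0 char='_'
After 2 (k): row=0 col=0 char='_'
After 3 (k): row=0 col=0 char='_'
After 4 (G): row=5 col=0 char='r'
After 5 (h): row=5 col=0 char='r'
After 6 (l): row=5 col=1 char='a'
After 7 (b): row=5 col=0 char='r'
After 8 (k): row=4 col=0 char='f'
After 9 (l): row=4 col=1 char='i'
After 10 (G): row=5 col=0 char='r'
After 11 (gg): row=0 col=0 char='_'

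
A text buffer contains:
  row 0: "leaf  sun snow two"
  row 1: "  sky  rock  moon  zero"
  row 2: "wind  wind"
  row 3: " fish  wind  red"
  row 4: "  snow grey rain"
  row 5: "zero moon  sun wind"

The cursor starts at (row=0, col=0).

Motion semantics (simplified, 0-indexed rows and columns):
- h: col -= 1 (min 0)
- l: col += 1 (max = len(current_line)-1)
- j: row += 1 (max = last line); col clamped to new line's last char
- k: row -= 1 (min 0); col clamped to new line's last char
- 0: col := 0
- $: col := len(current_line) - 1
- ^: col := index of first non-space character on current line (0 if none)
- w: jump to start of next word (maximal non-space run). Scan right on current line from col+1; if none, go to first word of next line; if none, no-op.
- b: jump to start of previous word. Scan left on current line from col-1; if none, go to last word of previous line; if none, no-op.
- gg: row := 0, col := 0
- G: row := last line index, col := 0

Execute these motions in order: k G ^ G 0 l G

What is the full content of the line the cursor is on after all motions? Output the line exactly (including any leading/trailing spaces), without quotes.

After 1 (k): row=0 col=0 char='l'
After 2 (G): row=5 col=0 char='z'
After 3 (^): row=5 col=0 char='z'
After 4 (G): row=5 col=0 char='z'
After 5 (0): row=5 col=0 char='z'
After 6 (l): row=5 col=1 char='e'
After 7 (G): row=5 col=0 char='z'

Answer: zero moon  sun wind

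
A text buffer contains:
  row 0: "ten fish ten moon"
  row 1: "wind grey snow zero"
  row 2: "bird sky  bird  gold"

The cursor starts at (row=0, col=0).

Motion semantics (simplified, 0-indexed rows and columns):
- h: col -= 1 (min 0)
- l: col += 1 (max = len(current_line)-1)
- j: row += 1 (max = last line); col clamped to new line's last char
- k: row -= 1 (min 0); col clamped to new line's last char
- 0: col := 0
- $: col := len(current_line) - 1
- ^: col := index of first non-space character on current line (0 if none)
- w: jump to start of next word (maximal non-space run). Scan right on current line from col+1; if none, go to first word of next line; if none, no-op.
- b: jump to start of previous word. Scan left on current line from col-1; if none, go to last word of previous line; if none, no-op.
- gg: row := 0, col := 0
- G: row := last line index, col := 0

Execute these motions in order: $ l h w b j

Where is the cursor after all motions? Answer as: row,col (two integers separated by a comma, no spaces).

Answer: 1,13

Derivation:
After 1 ($): row=0 col=16 char='n'
After 2 (l): row=0 col=16 char='n'
After 3 (h): row=0 col=15 char='o'
After 4 (w): row=1 col=0 char='w'
After 5 (b): row=0 col=13 char='m'
After 6 (j): row=1 col=13 char='w'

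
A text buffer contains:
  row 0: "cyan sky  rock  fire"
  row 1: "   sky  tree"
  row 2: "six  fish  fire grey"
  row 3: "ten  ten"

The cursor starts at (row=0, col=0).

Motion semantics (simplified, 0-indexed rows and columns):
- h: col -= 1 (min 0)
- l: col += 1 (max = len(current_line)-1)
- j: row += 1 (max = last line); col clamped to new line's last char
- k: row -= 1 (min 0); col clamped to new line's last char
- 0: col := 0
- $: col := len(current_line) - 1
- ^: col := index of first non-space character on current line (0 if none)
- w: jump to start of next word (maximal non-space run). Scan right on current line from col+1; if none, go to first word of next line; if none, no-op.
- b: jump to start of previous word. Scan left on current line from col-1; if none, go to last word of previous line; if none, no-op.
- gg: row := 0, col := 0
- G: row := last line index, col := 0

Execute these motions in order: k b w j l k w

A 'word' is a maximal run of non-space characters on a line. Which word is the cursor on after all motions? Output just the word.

Answer: rock

Derivation:
After 1 (k): row=0 col=0 char='c'
After 2 (b): row=0 col=0 char='c'
After 3 (w): row=0 col=5 char='s'
After 4 (j): row=1 col=5 char='y'
After 5 (l): row=1 col=6 char='_'
After 6 (k): row=0 col=6 char='k'
After 7 (w): row=0 col=10 char='r'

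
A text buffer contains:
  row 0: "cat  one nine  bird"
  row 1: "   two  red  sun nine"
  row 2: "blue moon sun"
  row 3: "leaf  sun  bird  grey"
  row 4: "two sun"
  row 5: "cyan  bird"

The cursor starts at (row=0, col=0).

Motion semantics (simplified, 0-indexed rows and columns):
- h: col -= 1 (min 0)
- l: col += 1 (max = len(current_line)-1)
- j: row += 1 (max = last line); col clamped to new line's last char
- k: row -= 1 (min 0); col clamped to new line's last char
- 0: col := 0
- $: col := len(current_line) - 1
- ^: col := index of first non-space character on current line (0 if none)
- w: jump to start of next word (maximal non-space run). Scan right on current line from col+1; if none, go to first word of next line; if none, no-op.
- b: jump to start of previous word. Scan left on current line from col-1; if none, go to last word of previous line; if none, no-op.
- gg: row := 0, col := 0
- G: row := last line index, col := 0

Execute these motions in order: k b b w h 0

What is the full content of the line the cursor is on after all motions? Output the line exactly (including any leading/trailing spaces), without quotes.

After 1 (k): row=0 col=0 char='c'
After 2 (b): row=0 col=0 char='c'
After 3 (b): row=0 col=0 char='c'
After 4 (w): row=0 col=5 char='o'
After 5 (h): row=0 col=4 char='_'
After 6 (0): row=0 col=0 char='c'

Answer: cat  one nine  bird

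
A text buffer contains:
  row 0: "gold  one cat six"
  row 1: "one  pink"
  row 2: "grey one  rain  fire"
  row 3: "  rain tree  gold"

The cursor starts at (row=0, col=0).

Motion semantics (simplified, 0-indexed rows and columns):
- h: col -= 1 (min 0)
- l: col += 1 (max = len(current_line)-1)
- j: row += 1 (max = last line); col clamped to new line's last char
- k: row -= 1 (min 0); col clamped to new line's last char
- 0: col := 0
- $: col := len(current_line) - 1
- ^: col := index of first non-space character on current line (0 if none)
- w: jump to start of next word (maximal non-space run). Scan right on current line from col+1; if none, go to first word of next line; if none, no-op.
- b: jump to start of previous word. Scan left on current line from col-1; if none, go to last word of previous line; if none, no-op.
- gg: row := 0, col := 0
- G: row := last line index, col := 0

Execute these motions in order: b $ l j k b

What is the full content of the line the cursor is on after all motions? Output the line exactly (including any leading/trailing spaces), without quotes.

Answer: gold  one cat six

Derivation:
After 1 (b): row=0 col=0 char='g'
After 2 ($): row=0 col=16 char='x'
After 3 (l): row=0 col=16 char='x'
After 4 (j): row=1 col=8 char='k'
After 5 (k): row=0 col=8 char='e'
After 6 (b): row=0 col=6 char='o'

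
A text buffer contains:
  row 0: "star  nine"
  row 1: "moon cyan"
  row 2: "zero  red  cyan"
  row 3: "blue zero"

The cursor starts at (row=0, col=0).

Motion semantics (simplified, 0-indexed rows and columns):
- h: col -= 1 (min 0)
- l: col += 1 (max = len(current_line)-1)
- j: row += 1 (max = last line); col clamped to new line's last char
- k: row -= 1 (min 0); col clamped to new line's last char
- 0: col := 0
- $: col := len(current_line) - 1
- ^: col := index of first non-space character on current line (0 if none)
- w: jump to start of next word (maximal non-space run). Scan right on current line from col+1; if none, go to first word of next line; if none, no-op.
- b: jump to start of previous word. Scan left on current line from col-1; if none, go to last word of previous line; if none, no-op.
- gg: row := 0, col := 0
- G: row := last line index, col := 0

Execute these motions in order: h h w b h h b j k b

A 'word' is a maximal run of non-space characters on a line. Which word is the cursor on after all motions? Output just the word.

Answer: star

Derivation:
After 1 (h): row=0 col=0 char='s'
After 2 (h): row=0 col=0 char='s'
After 3 (w): row=0 col=6 char='n'
After 4 (b): row=0 col=0 char='s'
After 5 (h): row=0 col=0 char='s'
After 6 (h): row=0 col=0 char='s'
After 7 (b): row=0 col=0 char='s'
After 8 (j): row=1 col=0 char='m'
After 9 (k): row=0 col=0 char='s'
After 10 (b): row=0 col=0 char='s'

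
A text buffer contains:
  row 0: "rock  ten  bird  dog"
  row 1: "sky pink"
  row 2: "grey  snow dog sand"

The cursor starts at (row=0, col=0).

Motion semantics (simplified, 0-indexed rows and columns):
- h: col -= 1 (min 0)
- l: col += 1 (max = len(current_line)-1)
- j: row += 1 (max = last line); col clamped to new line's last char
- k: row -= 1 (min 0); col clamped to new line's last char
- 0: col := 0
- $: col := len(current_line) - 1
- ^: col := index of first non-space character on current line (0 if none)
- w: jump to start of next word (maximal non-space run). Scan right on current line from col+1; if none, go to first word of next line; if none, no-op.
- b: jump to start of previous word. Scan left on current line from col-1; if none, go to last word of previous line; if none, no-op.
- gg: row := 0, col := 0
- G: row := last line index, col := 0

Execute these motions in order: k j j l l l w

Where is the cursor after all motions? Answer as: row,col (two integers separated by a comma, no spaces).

Answer: 2,6

Derivation:
After 1 (k): row=0 col=0 char='r'
After 2 (j): row=1 col=0 char='s'
After 3 (j): row=2 col=0 char='g'
After 4 (l): row=2 col=1 char='r'
After 5 (l): row=2 col=2 char='e'
After 6 (l): row=2 col=3 char='y'
After 7 (w): row=2 col=6 char='s'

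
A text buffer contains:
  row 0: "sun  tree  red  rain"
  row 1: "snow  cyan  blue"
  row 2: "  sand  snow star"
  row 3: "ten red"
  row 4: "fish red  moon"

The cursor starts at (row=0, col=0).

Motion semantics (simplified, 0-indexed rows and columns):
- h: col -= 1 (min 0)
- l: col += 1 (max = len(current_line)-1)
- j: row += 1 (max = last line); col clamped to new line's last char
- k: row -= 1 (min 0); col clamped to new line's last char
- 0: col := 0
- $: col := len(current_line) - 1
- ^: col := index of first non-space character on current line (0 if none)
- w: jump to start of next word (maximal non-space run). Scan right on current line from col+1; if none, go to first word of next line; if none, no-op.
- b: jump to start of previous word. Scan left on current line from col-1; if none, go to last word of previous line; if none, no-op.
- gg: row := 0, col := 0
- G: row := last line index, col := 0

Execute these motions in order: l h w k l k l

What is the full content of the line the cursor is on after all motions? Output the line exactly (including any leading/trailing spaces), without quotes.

After 1 (l): row=0 col=1 char='u'
After 2 (h): row=0 col=0 char='s'
After 3 (w): row=0 col=5 char='t'
After 4 (k): row=0 col=5 char='t'
After 5 (l): row=0 col=6 char='r'
After 6 (k): row=0 col=6 char='r'
After 7 (l): row=0 col=7 char='e'

Answer: sun  tree  red  rain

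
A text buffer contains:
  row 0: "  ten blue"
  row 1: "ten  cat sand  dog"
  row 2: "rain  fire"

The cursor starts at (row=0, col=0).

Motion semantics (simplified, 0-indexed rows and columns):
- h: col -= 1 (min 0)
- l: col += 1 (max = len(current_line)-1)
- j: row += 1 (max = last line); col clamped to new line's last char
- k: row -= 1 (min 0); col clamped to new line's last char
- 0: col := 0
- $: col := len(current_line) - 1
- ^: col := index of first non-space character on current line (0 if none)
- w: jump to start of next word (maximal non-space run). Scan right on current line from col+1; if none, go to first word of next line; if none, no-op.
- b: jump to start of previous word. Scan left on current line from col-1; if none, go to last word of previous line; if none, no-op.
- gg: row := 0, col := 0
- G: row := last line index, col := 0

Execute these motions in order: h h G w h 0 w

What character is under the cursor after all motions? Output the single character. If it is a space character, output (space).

Answer: f

Derivation:
After 1 (h): row=0 col=0 char='_'
After 2 (h): row=0 col=0 char='_'
After 3 (G): row=2 col=0 char='r'
After 4 (w): row=2 col=6 char='f'
After 5 (h): row=2 col=5 char='_'
After 6 (0): row=2 col=0 char='r'
After 7 (w): row=2 col=6 char='f'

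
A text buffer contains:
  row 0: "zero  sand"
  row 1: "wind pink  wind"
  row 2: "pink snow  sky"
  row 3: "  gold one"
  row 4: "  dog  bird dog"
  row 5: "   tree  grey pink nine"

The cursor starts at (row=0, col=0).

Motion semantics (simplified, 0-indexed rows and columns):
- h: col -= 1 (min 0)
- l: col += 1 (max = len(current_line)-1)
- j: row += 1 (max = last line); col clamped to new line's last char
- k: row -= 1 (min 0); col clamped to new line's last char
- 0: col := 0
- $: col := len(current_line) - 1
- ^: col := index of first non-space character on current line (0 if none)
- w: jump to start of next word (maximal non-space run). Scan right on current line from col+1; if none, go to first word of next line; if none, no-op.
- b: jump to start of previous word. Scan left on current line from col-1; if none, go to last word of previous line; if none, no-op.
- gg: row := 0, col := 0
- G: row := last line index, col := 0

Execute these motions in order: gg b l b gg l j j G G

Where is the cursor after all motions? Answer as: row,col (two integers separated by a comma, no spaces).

After 1 (gg): row=0 col=0 char='z'
After 2 (b): row=0 col=0 char='z'
After 3 (l): row=0 col=1 char='e'
After 4 (b): row=0 col=0 char='z'
After 5 (gg): row=0 col=0 char='z'
After 6 (l): row=0 col=1 char='e'
After 7 (j): row=1 col=1 char='i'
After 8 (j): row=2 col=1 char='i'
After 9 (G): row=5 col=0 char='_'
After 10 (G): row=5 col=0 char='_'

Answer: 5,0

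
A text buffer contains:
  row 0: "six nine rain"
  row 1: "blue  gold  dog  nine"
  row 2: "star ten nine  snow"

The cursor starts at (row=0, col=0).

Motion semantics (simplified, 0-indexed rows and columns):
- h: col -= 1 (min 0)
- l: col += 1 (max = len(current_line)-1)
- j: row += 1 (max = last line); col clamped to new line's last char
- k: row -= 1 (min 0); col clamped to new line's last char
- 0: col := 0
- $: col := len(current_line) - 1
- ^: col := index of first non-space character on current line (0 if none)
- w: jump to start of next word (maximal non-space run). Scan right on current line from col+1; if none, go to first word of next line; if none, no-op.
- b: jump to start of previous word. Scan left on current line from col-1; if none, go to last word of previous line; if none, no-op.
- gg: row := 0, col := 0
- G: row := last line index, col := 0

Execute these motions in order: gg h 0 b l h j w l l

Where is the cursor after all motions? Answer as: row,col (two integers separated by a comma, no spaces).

After 1 (gg): row=0 col=0 char='s'
After 2 (h): row=0 col=0 char='s'
After 3 (0): row=0 col=0 char='s'
After 4 (b): row=0 col=0 char='s'
After 5 (l): row=0 col=1 char='i'
After 6 (h): row=0 col=0 char='s'
After 7 (j): row=1 col=0 char='b'
After 8 (w): row=1 col=6 char='g'
After 9 (l): row=1 col=7 char='o'
After 10 (l): row=1 col=8 char='l'

Answer: 1,8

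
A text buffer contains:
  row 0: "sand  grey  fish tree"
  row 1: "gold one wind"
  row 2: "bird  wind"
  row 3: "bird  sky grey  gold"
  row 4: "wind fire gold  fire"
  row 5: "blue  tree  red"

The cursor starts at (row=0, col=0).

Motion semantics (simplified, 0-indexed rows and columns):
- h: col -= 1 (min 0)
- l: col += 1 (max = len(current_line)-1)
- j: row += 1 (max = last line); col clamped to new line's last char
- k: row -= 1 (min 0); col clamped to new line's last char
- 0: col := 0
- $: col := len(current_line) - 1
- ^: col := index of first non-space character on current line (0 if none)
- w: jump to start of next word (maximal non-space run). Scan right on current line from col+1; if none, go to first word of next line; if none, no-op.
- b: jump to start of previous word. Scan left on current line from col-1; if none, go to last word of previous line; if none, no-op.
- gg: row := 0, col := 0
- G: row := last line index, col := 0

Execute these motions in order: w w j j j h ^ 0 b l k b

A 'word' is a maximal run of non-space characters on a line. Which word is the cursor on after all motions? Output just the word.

Answer: one

Derivation:
After 1 (w): row=0 col=6 char='g'
After 2 (w): row=0 col=12 char='f'
After 3 (j): row=1 col=12 char='d'
After 4 (j): row=2 col=9 char='d'
After 5 (j): row=3 col=9 char='_'
After 6 (h): row=3 col=8 char='y'
After 7 (^): row=3 col=0 char='b'
After 8 (0): row=3 col=0 char='b'
After 9 (b): row=2 col=6 char='w'
After 10 (l): row=2 col=7 char='i'
After 11 (k): row=1 col=7 char='e'
After 12 (b): row=1 col=5 char='o'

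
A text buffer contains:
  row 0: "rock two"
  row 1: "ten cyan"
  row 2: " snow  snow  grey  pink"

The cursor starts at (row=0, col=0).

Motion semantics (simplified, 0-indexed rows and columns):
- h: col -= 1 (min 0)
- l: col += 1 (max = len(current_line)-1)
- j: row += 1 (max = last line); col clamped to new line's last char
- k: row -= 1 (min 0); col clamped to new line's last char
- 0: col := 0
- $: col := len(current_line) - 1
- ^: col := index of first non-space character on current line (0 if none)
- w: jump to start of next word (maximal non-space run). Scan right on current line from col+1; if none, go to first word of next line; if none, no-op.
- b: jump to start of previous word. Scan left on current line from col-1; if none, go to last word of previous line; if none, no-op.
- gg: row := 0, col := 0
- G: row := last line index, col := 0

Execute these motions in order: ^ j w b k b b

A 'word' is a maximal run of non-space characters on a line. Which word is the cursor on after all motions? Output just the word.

After 1 (^): row=0 col=0 char='r'
After 2 (j): row=1 col=0 char='t'
After 3 (w): row=1 col=4 char='c'
After 4 (b): row=1 col=0 char='t'
After 5 (k): row=0 col=0 char='r'
After 6 (b): row=0 col=0 char='r'
After 7 (b): row=0 col=0 char='r'

Answer: rock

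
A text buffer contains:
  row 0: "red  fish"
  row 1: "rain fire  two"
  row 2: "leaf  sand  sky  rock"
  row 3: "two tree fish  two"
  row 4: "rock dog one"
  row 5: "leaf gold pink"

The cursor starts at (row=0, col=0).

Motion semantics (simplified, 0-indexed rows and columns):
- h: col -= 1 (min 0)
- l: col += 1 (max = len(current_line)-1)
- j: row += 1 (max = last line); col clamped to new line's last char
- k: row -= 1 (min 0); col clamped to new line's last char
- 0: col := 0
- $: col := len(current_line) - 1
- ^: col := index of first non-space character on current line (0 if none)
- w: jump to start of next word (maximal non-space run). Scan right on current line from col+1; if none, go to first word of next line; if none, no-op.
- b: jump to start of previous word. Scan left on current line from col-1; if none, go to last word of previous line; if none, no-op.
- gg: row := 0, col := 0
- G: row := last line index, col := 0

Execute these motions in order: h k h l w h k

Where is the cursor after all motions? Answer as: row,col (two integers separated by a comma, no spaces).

Answer: 0,4

Derivation:
After 1 (h): row=0 col=0 char='r'
After 2 (k): row=0 col=0 char='r'
After 3 (h): row=0 col=0 char='r'
After 4 (l): row=0 col=1 char='e'
After 5 (w): row=0 col=5 char='f'
After 6 (h): row=0 col=4 char='_'
After 7 (k): row=0 col=4 char='_'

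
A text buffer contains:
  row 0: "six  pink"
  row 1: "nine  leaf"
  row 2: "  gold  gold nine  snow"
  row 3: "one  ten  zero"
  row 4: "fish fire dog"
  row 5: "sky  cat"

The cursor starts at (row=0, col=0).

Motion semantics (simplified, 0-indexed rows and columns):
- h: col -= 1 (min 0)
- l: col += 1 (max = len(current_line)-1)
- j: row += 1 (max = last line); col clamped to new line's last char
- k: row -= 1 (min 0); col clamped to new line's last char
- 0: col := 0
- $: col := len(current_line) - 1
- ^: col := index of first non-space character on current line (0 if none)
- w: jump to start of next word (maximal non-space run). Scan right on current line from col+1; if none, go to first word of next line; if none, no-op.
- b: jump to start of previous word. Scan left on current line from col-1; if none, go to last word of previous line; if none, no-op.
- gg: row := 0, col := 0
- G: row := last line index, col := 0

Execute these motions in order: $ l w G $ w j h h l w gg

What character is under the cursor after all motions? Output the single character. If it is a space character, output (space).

Answer: s

Derivation:
After 1 ($): row=0 col=8 char='k'
After 2 (l): row=0 col=8 char='k'
After 3 (w): row=1 col=0 char='n'
After 4 (G): row=5 col=0 char='s'
After 5 ($): row=5 col=7 char='t'
After 6 (w): row=5 col=7 char='t'
After 7 (j): row=5 col=7 char='t'
After 8 (h): row=5 col=6 char='a'
After 9 (h): row=5 col=5 char='c'
After 10 (l): row=5 col=6 char='a'
After 11 (w): row=5 col=6 char='a'
After 12 (gg): row=0 col=0 char='s'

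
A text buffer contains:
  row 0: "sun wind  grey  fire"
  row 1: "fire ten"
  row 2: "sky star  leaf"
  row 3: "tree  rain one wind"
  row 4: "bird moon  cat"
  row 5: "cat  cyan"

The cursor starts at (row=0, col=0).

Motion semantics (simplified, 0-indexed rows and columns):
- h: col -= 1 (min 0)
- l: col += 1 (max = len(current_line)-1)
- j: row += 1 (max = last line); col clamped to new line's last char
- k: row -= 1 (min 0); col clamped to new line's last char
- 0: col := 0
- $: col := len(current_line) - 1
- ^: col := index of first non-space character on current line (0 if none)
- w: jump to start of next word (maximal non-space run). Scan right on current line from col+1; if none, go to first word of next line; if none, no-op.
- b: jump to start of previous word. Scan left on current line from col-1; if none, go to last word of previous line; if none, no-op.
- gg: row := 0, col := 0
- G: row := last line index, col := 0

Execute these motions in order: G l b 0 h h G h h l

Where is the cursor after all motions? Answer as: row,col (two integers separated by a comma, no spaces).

After 1 (G): row=5 col=0 char='c'
After 2 (l): row=5 col=1 char='a'
After 3 (b): row=5 col=0 char='c'
After 4 (0): row=5 col=0 char='c'
After 5 (h): row=5 col=0 char='c'
After 6 (h): row=5 col=0 char='c'
After 7 (G): row=5 col=0 char='c'
After 8 (h): row=5 col=0 char='c'
After 9 (h): row=5 col=0 char='c'
After 10 (l): row=5 col=1 char='a'

Answer: 5,1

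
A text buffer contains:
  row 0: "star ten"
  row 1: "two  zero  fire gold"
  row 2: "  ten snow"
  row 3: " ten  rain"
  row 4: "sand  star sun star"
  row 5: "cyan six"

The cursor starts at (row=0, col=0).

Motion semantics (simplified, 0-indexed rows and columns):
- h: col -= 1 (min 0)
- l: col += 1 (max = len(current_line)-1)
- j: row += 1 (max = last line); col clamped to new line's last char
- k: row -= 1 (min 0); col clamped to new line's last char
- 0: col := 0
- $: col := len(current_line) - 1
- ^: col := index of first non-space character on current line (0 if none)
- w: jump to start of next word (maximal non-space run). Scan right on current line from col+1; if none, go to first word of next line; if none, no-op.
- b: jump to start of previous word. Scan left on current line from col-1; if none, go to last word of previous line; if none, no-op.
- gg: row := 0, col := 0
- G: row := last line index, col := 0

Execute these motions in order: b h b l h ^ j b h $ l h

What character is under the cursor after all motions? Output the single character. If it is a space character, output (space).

Answer: e

Derivation:
After 1 (b): row=0 col=0 char='s'
After 2 (h): row=0 col=0 char='s'
After 3 (b): row=0 col=0 char='s'
After 4 (l): row=0 col=1 char='t'
After 5 (h): row=0 col=0 char='s'
After 6 (^): row=0 col=0 char='s'
After 7 (j): row=1 col=0 char='t'
After 8 (b): row=0 col=5 char='t'
After 9 (h): row=0 col=4 char='_'
After 10 ($): row=0 col=7 char='n'
After 11 (l): row=0 col=7 char='n'
After 12 (h): row=0 col=6 char='e'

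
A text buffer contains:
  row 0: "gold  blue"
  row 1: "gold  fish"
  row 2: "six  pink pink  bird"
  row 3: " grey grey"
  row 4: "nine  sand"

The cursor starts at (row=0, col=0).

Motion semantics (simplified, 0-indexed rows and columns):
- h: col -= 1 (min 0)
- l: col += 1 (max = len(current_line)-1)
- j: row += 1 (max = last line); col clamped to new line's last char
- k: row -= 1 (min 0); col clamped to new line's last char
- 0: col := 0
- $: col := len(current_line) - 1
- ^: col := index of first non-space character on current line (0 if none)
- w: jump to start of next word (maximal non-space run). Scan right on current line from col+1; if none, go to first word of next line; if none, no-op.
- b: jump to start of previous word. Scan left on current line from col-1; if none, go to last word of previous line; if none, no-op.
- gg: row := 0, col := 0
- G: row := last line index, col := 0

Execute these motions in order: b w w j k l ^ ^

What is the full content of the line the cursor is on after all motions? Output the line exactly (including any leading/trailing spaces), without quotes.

Answer: gold  fish

Derivation:
After 1 (b): row=0 col=0 char='g'
After 2 (w): row=0 col=6 char='b'
After 3 (w): row=1 col=0 char='g'
After 4 (j): row=2 col=0 char='s'
After 5 (k): row=1 col=0 char='g'
After 6 (l): row=1 col=1 char='o'
After 7 (^): row=1 col=0 char='g'
After 8 (^): row=1 col=0 char='g'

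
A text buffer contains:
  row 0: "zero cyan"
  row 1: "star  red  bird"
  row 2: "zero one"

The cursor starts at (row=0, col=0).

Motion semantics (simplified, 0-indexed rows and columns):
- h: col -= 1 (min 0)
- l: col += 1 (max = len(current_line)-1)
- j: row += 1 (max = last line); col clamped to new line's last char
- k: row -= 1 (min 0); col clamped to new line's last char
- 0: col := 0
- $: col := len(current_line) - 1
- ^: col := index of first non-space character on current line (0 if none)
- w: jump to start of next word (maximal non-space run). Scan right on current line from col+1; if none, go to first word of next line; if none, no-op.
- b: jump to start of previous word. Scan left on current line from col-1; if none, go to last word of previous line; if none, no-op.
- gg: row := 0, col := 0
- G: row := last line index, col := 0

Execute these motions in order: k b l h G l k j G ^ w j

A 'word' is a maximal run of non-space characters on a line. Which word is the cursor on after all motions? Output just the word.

After 1 (k): row=0 col=0 char='z'
After 2 (b): row=0 col=0 char='z'
After 3 (l): row=0 col=1 char='e'
After 4 (h): row=0 col=0 char='z'
After 5 (G): row=2 col=0 char='z'
After 6 (l): row=2 col=1 char='e'
After 7 (k): row=1 col=1 char='t'
After 8 (j): row=2 col=1 char='e'
After 9 (G): row=2 col=0 char='z'
After 10 (^): row=2 col=0 char='z'
After 11 (w): row=2 col=5 char='o'
After 12 (j): row=2 col=5 char='o'

Answer: one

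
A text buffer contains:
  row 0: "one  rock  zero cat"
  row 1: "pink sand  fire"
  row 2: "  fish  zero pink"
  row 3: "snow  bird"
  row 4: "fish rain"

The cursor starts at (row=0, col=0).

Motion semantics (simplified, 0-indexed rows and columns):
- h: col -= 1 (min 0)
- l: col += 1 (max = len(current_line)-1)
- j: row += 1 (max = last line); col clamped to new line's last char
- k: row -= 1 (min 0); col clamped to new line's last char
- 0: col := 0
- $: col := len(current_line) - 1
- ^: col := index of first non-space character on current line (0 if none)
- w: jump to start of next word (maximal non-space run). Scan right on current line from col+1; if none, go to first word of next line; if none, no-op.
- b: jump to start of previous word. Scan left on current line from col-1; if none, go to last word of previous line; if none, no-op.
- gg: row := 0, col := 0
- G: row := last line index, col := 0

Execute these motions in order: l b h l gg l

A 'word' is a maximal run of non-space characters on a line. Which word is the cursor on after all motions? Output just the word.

After 1 (l): row=0 col=1 char='n'
After 2 (b): row=0 col=0 char='o'
After 3 (h): row=0 col=0 char='o'
After 4 (l): row=0 col=1 char='n'
After 5 (gg): row=0 col=0 char='o'
After 6 (l): row=0 col=1 char='n'

Answer: one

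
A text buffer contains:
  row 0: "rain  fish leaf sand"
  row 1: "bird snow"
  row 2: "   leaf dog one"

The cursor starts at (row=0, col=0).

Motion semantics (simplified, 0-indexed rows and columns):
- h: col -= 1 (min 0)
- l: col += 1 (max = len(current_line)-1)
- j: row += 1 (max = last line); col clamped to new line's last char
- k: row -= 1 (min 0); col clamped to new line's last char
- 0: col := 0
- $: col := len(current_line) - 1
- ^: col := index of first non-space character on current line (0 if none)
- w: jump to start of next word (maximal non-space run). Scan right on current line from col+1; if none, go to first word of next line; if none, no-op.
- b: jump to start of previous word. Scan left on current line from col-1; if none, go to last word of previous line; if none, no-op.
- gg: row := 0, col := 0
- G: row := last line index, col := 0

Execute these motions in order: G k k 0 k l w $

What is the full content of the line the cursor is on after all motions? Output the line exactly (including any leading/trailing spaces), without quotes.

Answer: rain  fish leaf sand

Derivation:
After 1 (G): row=2 col=0 char='_'
After 2 (k): row=1 col=0 char='b'
After 3 (k): row=0 col=0 char='r'
After 4 (0): row=0 col=0 char='r'
After 5 (k): row=0 col=0 char='r'
After 6 (l): row=0 col=1 char='a'
After 7 (w): row=0 col=6 char='f'
After 8 ($): row=0 col=19 char='d'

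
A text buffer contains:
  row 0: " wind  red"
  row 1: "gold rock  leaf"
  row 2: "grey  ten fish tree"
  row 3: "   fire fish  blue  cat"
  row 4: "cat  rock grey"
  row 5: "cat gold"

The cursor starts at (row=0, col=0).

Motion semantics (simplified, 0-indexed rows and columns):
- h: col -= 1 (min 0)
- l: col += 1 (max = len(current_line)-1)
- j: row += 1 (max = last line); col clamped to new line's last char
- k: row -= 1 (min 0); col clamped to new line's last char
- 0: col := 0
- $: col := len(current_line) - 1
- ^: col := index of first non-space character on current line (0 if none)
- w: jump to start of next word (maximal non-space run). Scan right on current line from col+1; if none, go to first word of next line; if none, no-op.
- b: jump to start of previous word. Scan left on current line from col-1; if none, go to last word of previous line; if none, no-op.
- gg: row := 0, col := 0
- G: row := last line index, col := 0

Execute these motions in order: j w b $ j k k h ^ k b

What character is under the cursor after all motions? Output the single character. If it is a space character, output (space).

After 1 (j): row=1 col=0 char='g'
After 2 (w): row=1 col=5 char='r'
After 3 (b): row=1 col=0 char='g'
After 4 ($): row=1 col=14 char='f'
After 5 (j): row=2 col=14 char='_'
After 6 (k): row=1 col=14 char='f'
After 7 (k): row=0 col=9 char='d'
After 8 (h): row=0 col=8 char='e'
After 9 (^): row=0 col=1 char='w'
After 10 (k): row=0 col=1 char='w'
After 11 (b): row=0 col=1 char='w'

Answer: w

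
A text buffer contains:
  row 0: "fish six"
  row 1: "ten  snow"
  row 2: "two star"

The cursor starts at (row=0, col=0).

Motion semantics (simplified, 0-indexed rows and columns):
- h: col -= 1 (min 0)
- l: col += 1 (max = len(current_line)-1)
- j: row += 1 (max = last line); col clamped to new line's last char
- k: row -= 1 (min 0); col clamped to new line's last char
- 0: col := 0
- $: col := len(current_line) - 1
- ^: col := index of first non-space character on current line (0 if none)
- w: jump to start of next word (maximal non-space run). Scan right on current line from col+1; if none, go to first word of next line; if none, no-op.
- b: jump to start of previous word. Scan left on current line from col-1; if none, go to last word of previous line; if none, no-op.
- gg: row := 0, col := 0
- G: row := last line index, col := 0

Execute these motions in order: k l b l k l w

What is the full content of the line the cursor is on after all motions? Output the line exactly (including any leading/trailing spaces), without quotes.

After 1 (k): row=0 col=0 char='f'
After 2 (l): row=0 col=1 char='i'
After 3 (b): row=0 col=0 char='f'
After 4 (l): row=0 col=1 char='i'
After 5 (k): row=0 col=1 char='i'
After 6 (l): row=0 col=2 char='s'
After 7 (w): row=0 col=5 char='s'

Answer: fish six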